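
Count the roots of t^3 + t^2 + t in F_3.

Write f(t) = t^3 + t^2 + t.
Evaluate at each of the 3 elements of F_3:
f(0) = 0 → root; f(1) = 0 → root; f(2) = 2.
Roots: {0, 1}.

2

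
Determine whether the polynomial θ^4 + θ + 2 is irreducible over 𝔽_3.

Yes

Write h(θ) = θ^4 + θ + 2.
Check for roots in 𝔽_3: h(0) = 2; h(1) = 1; h(2) = 2.
No roots, so no linear factors.
Monic irreducibles of degree 2 over GF(3): θ^2 + 1, θ^2 + θ + 2, θ^2 + 2θ + 2.
None of them divide h (all give nonzero remainder).
No irreducible factor of degree ≤ 2 exists, so h is irreducible over GF(3).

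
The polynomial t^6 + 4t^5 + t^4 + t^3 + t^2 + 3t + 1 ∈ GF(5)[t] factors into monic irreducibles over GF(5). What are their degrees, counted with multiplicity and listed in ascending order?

Write h(t) = t^6 + 4t^5 + t^4 + t^3 + t^2 + 3t + 1.
Roots in GF(5): h(0) = 1; h(1) = 2; h(2) = 2; h(3) = 3; h(4) = 1.
Complete factorization: h(t) = (t^6 + 4t^5 + t^4 + t^3 + t^2 + 3t + 1).
Factor degrees with multiplicity: 6 = 6.

6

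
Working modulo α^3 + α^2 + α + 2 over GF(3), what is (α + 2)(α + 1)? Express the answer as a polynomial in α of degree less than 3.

Multiply in GF(3)[α]: (α + 2)·(α + 1) = α^2 + 2.
Reduced: α^2 + 2.

α^2 + 2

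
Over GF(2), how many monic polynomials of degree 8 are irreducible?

x^(2^8) − x is the product of all monic irreducibles of degree dividing 8; Möbius inversion gives N = (1/8) Σ μ(8/d)·2^d.
Divisors of 8: 1, 2, 4, 8; μ(8/d) for each: 0, 0, -1, 1.
Σ = − 2^4 + 2^8 = 240.
N = 240/8 = 30.

30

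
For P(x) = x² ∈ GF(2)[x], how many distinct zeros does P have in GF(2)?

1

Evaluate at each of the 2 elements of GF(2):
P(0) = 0 → root; P(1) = 1.
Roots: {0}.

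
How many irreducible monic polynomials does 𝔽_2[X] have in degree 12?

x^(2^12) − x is the product of all monic irreducibles of degree dividing 12; Möbius inversion gives N = (1/12) Σ μ(12/d)·2^d.
Divisors of 12: 1, 2, 3, 4, 6, 12; μ(12/d) for each: 0, 1, 0, -1, -1, 1.
Σ = 2^2 − 2^4 − 2^6 + 2^12 = 4020.
N = 4020/12 = 335.

335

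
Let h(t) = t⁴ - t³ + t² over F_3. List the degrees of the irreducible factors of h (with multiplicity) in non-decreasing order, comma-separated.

1, 1, 1, 1

Roots in F_3: h(0) = 0 → root; h(1) = 1; h(2) = 0 → root.
Linear factors from roots: (t), (t + 1).
Complete factorization: h(t) = (t)^2·(t + 1)^2.
Factor degrees with multiplicity: 1 + 1 + 1 + 1 = 4.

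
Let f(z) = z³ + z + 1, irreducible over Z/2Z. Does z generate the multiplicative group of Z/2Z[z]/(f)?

Yes

|GF(2^3)^×| = 2^3 − 1 = 7. Prime factorization: 7 = 7.
f is primitive ⇔ z has order 7 in GF(2)[z]/(f), i.e. z^(7/q) ≠ 1 for each prime q | 7.
z^(1) mod f = z.
None equal 1, so z has full order 7; f is primitive.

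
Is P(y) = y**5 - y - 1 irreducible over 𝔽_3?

Check for roots in 𝔽_3: P(0) = 2; P(1) = 2; P(2) = 2.
No roots, so no linear factors.
Monic irreducibles of degree 2 over GF(3): y**2 + 1, y**2 + y - 1, y**2 - y - 1.
None of them divide P (all give nonzero remainder).
No irreducible factor of degree ≤ 2 exists, so P is irreducible over GF(3).

Yes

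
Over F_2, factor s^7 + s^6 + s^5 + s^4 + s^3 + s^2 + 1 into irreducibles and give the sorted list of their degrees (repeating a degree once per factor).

Write f(s) = s^7 + s^6 + s^5 + s^4 + s^3 + s^2 + 1.
Roots in F_2: f(0) = 1; f(1) = 1.
Complete factorization: f(s) = (s^7 + s^6 + s^5 + s^4 + s^3 + s^2 + 1).
Factor degrees with multiplicity: 7 = 7.

7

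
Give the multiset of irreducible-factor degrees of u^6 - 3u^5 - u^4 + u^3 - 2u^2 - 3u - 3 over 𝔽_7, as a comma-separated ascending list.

Write h(u) = u^6 - 3u^5 - u^4 + u^3 - 2u^2 - 3u - 3.
Linear factors from roots: (u - 3), (u + 1).
Complete factorization: h(u) = (u + 1)·(u - 3)^2·(u^3 + 2u^2 - u + 2).
Factor degrees with multiplicity: 1 + 1 + 1 + 3 = 6.

1, 1, 1, 3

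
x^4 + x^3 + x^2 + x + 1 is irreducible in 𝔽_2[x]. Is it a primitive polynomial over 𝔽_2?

Write f(x) = x^4 + x^3 + x^2 + x + 1.
|GF(2^4)^×| = 2^4 − 1 = 15. Prime factorization: 15 = 3·5.
f is primitive ⇔ x has order 15 in GF(2)[x]/(f), i.e. x^(15/q) ≠ 1 for each prime q | 15.
x^(5) mod f = 1
x^(3) mod f = x^3.
Since x^(5) = 1, the order of x divides 5 < 15; not primitive.

No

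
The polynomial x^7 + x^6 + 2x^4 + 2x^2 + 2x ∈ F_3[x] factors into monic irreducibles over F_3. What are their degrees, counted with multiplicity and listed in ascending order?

1, 3, 3

Write g(x) = x^7 + x^6 + 2x^4 + 2x^2 + 2x.
Roots in F_3: g(0) = 0 → root; g(1) = 2; g(2) = 2.
Linear factors from roots: (x).
Complete factorization: g(x) = (x)·(x^3 + 2x + 1)·(x^3 + x^2 + x + 2).
Factor degrees with multiplicity: 1 + 3 + 3 = 7.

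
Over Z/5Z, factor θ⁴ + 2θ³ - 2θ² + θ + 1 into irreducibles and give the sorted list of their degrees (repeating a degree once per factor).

4

Write f(θ) = θ⁴ + 2θ³ - 2θ² + θ + 1.
Roots in Z/5Z: f(0) = 1; f(1) = 3; f(2) = 2; f(3) = 1; f(4) = 2.
Complete factorization: f(θ) = (θ⁴ + 2θ³ - 2θ² + θ + 1).
Factor degrees with multiplicity: 4 = 4.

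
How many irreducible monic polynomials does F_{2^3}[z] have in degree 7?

The number of monic irreducibles of degree 7 over GF(8) is (1/7)·Σ_{d∣7} μ(7/d) 8^d.
Divisors of 7: 1, 7; μ(7/d) for each: -1, 1.
Σ = − 8^1 + 8^7 = 2097144.
N = 2097144/7 = 299592.

299592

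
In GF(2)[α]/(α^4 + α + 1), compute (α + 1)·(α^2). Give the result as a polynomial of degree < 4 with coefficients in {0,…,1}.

Multiply in GF(2)[α]: (α + 1)·(α^2) = α^3 + α^2.
Reduced: α^3 + α^2.

α^3 + α^2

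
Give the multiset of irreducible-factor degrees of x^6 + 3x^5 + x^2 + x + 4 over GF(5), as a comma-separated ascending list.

Write g(x) = x^6 + 3x^5 + x^2 + x + 4.
Roots in GF(5): g(0) = 4; g(1) = 0 → root; g(2) = 0 → root; g(3) = 4; g(4) = 2.
Linear factors from roots: (x + 4), (x + 3).
Complete factorization: g(x) = (x + 3)·(x + 4)·(x^2 + 3x + 3)·(x^2 + 3x + 4).
Factor degrees with multiplicity: 1 + 1 + 2 + 2 = 6.

1, 1, 2, 2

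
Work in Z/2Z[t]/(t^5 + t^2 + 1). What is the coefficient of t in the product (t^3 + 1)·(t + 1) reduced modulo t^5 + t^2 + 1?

1

Multiply in Z/2Z[t]: (t^3 + 1)·(t + 1) = t^4 + t^3 + t + 1.
Reduced: t^4 + t^3 + t + 1.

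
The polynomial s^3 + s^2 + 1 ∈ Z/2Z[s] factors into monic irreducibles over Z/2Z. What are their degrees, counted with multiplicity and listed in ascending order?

Write h(s) = s^3 + s^2 + 1.
Roots in Z/2Z: h(0) = 1; h(1) = 1.
Complete factorization: h(s) = (s^3 + s^2 + 1).
Factor degrees with multiplicity: 3 = 3.

3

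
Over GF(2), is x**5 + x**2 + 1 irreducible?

Write m(x) = x**5 + x**2 + 1.
Check for roots in GF(2): m(0) = 1; m(1) = 1.
No roots, so no linear factors.
Monic irreducibles of degree 2 over GF(2): x**2 + x + 1.
None of them divide m (all give nonzero remainder).
No irreducible factor of degree ≤ 2 exists, so m is irreducible over GF(2).

Yes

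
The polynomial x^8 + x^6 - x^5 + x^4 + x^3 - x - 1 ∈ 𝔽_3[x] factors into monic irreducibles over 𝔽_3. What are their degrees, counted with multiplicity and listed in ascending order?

1, 1, 2, 2, 2

Write g(x) = x^8 + x^6 - x^5 + x^4 + x^3 - x - 1.
Roots in 𝔽_3: g(0) = 2; g(1) = 1; g(2) = 0 → root.
Linear factors from roots: (x + 1).
Complete factorization: g(x) = (x + 1)^2·(x^2 + x - 1)·(x^2 + 1)^2.
Factor degrees with multiplicity: 1 + 1 + 2 + 2 + 2 = 8.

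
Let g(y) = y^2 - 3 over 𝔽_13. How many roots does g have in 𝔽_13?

2

Evaluate at each of the 13 elements of 𝔽_13:
g(0) = 10; g(1) = 11; g(2) = 1; g(3) = 6; g(4) = 0 → root; g(5) = 9; g(6) = 7; g(7) = 7; g(8) = 9; g(9) = 0 → root; g(10) = 6; g(11) = 1; g(12) = 11.
Roots: {4, 9}.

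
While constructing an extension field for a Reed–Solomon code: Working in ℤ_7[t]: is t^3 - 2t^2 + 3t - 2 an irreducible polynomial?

Write g(t) = t^3 - 2t^2 + 3t - 2.
Check for roots in ℤ_7: g(0) = 5; g(1) = 0 → root; g(2) = 4; g(3) = 2; g(4) = 0 → root; g(5) = 4; g(6) = 6.
g(1) = 0, so (t − 1) divides g(t); g is reducible.

No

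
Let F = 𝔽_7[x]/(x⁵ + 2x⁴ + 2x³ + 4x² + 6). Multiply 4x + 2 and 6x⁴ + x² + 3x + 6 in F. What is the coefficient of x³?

5

Multiply in 𝔽_7[x]: (4x + 2)·(6x⁴ + x² + 3x + 6) = 3x⁵ + 5x⁴ + 4x³ + 2x + 5.
Reduce using x⁵ ≡ 5x⁴ + 5x³ + 3x² + 1 (mod x⁵ + 2x⁴ + 2x³ + 4x² + 6).
Reduced: 6x⁴ + 5x³ + 2x² + 2x + 1.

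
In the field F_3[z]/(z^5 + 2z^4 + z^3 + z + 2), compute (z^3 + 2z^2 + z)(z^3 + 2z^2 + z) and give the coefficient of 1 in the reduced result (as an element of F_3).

Multiply in F_3[z]: (z^3 + 2z^2 + z)·(z^3 + 2z^2 + z) = z^6 + z^5 + z^3 + z^2.
Reduce using z^5 ≡ z^4 + 2z^3 + 2z + 1 (mod z^5 + 2z^4 + z^3 + z + 2).
Reduced: z^4 + 2z^3 + 2z + 2.

2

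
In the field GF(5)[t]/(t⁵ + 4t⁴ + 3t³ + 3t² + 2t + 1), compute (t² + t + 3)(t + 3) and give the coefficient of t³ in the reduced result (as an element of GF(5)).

Multiply in GF(5)[t]: (t² + t + 3)·(t + 3) = t³ + 4t² + t + 4.
Reduced: t³ + 4t² + t + 4.

1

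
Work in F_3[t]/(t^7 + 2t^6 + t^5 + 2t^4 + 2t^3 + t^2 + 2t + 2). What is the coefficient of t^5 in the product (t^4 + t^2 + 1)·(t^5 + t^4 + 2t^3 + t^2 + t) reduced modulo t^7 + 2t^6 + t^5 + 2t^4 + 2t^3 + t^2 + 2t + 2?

0

Multiply in F_3[t]: (t^4 + t^2 + 1)·(t^5 + t^4 + 2t^3 + t^2 + t) = t^9 + t^8 + 2t^6 + t^5 + 2t^4 + t^2 + t.
Reduce using t^7 ≡ t^6 + 2t^5 + t^4 + t^3 + 2t^2 + t + 1 (mod t^7 + 2t^6 + t^5 + 2t^4 + 2t^3 + t^2 + 2t + 2).
Reduced: 2t^6 + t^4 + t + 1.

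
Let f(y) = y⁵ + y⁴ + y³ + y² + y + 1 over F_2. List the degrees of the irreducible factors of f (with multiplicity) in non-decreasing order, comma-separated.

1, 2, 2

Roots in F_2: f(0) = 1; f(1) = 0 → root.
Linear factors from roots: (y + 1).
Complete factorization: f(y) = (y + 1)·(y² + y + 1)^2.
Factor degrees with multiplicity: 1 + 2 + 2 = 5.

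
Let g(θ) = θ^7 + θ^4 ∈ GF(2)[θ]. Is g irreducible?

Check for roots in GF(2): g(0) = 0 → root; g(1) = 0 → root.
g(0) = 0, so (θ) divides g(θ); g is reducible.

No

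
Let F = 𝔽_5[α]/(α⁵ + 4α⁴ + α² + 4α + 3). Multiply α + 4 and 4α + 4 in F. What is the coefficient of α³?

0

Multiply in 𝔽_5[α]: (α + 4)·(4α + 4) = 4α² + 1.
Reduced: 4α² + 1.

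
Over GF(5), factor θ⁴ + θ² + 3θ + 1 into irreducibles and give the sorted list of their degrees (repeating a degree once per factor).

1, 1, 2

Write g(θ) = θ⁴ + θ² + 3θ + 1.
Roots in GF(5): g(0) = 1; g(1) = 1; g(2) = 2; g(3) = 0 → root; g(4) = 0 → root.
Linear factors from roots: (θ + 2), (θ + 1).
Complete factorization: g(θ) = (θ + 1)·(θ + 2)·(θ² + 2θ + 3).
Factor degrees with multiplicity: 1 + 1 + 2 = 4.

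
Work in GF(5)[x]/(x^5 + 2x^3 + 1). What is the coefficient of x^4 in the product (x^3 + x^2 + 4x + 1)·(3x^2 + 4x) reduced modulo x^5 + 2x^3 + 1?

2

Multiply in GF(5)[x]: (x^3 + x^2 + 4x + 1)·(3x^2 + 4x) = 3x^5 + 2x^4 + x^3 + 4x^2 + 4x.
Reduce using x^5 ≡ 3x^3 + 4 (mod x^5 + 2x^3 + 1).
Reduced: 2x^4 + 4x^2 + 4x + 2.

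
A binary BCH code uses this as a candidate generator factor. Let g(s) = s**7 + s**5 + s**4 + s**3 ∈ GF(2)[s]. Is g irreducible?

No

Check for roots in GF(2): g(0) = 0 → root; g(1) = 0 → root.
g(0) = 0, so (s) divides g(s); g is reducible.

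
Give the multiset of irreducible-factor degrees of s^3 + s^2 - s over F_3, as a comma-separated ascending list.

Write g(s) = s^3 + s^2 - s.
Roots in F_3: g(0) = 0 → root; g(1) = 1; g(2) = 1.
Linear factors from roots: (s).
Complete factorization: g(s) = (s)·(s^2 + s - 1).
Factor degrees with multiplicity: 1 + 2 = 3.

1, 2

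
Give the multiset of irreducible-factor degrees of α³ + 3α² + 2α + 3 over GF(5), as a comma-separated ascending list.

Write g(α) = α³ + 3α² + 2α + 3.
Roots in GF(5): g(0) = 3; g(1) = 4; g(2) = 2; g(3) = 3; g(4) = 3.
Complete factorization: g(α) = (α³ + 3α² + 2α + 3).
Factor degrees with multiplicity: 3 = 3.

3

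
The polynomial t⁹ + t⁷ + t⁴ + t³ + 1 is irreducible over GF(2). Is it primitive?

Write f(t) = t⁹ + t⁷ + t⁴ + t³ + 1.
|GF(2^9)^×| = 2^9 − 1 = 511. Prime factorization: 511 = 7·73.
f is primitive ⇔ t has order 511 in GF(2)[t]/(f), i.e. t^(511/q) ≠ 1 for each prime q | 511.
t^(73) mod f = 1
t^(7) mod f = t⁷.
Since t^(73) = 1, the order of t divides 73 < 511; not primitive.

No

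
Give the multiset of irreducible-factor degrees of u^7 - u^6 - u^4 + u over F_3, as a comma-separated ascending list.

1, 1, 2, 3

Write h(u) = u^7 - u^6 - u^4 + u.
Roots in F_3: h(0) = 0 → root; h(1) = 0 → root; h(2) = 2.
Linear factors from roots: (u), (u - 1).
Complete factorization: h(u) = (u)·(u - 1)·(u^2 + 1)·(u^3 - u - 1).
Factor degrees with multiplicity: 1 + 1 + 2 + 3 = 7.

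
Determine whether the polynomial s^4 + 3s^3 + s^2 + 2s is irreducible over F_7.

Write P(s) = s^4 + 3s^3 + s^2 + 2s.
Check for roots in F_7: P(0) = 0 → root; P(1) = 0 → root; P(2) = 6; P(3) = 2; P(4) = 3; P(5) = 6; P(6) = 4.
P(0) = 0, so (s) divides P(s); P is reducible.

No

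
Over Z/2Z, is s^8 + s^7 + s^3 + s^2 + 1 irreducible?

Write m(s) = s^8 + s^7 + s^3 + s^2 + 1.
Check for roots in Z/2Z: m(0) = 1; m(1) = 1.
No roots, so no linear factors.
Monic irreducibles of degree 2 over GF(2): s^2 + s + 1.
None of them divide m (all give nonzero remainder).
Monic irreducibles of degree 3 over GF(2): s^3 + s + 1, s^3 + s^2 + 1.
None of them divide m (all give nonzero remainder).
Monic irreducibles of degree 4 over GF(2): s^4 + s + 1, s^4 + s^3 + 1, s^4 + s^3 + s^2 + s + 1.
None of them divide m (all give nonzero remainder).
No irreducible factor of degree ≤ 4 exists, so m is irreducible over GF(2).

Yes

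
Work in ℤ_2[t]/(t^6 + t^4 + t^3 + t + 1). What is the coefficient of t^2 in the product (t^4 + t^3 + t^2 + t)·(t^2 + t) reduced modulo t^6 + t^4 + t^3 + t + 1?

Multiply in ℤ_2[t]: (t^4 + t^3 + t^2 + t)·(t^2 + t) = t^6 + t^2.
Reduce using t^6 ≡ t^4 + t^3 + t + 1 (mod t^6 + t^4 + t^3 + t + 1).
Reduced: t^4 + t^3 + t^2 + t + 1.

1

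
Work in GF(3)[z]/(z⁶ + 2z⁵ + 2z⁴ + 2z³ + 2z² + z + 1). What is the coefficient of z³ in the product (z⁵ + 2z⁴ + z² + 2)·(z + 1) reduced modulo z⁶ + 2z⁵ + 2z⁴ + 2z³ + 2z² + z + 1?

2

Multiply in GF(3)[z]: (z⁵ + 2z⁴ + z² + 2)·(z + 1) = z⁶ + 2z⁴ + z³ + z² + 2z + 2.
Reduce using z⁶ ≡ z⁵ + z⁴ + z³ + z² + 2z + 2 (mod z⁶ + 2z⁵ + 2z⁴ + 2z³ + 2z² + z + 1).
Reduced: z⁵ + 2z³ + 2z² + z + 1.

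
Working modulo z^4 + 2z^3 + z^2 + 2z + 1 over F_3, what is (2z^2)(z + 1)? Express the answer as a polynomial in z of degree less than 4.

Multiply in F_3[z]: (2z^2)·(z + 1) = 2z^3 + 2z^2.
Reduced: 2z^3 + 2z^2.

2z^3 + 2z^2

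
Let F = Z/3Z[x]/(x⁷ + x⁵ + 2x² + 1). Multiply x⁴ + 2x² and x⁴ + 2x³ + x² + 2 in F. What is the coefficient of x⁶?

Multiply in Z/3Z[x]: (x⁴ + 2x²)·(x⁴ + 2x³ + x² + 2) = x⁸ + 2x⁷ + x⁵ + x⁴ + x².
Reduce using x⁷ ≡ 2x⁵ + x² + 2 (mod x⁷ + x⁵ + 2x² + 1).
Reduced: 2x⁶ + 2x⁵ + x⁴ + x³ + 2x + 1.

2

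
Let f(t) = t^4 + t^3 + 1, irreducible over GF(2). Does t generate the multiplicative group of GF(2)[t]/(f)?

|GF(2^4)^×| = 2^4 − 1 = 15. Prime factorization: 15 = 3·5.
f is primitive ⇔ t has order 15 in GF(2)[t]/(f), i.e. t^(15/q) ≠ 1 for each prime q | 15.
t^(5) mod f = t^3 + t + 1.
t^(3) mod f = t^3.
None equal 1, so t has full order 15; f is primitive.

Yes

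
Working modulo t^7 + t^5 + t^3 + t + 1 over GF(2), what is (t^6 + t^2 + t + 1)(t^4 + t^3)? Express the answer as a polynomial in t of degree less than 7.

Multiply in GF(2)[t]: (t^6 + t^2 + t + 1)·(t^4 + t^3) = t^10 + t^9 + t^6 + t^3.
Reduce using t^7 ≡ t^5 + t^3 + t + 1 (mod t^7 + t^5 + t^3 + t + 1).
Reduced: t^6 + 1.

t^6 + 1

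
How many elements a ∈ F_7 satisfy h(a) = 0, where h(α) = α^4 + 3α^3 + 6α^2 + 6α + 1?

1

Evaluate at each of the 7 elements of F_7:
h(0) = 1; h(1) = 3; h(2) = 0 → root; h(3) = 4; h(4) = 2; h(5) = 5; h(6) = 6.
Roots: {2}.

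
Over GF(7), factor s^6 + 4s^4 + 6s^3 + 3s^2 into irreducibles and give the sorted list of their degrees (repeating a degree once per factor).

1, 1, 1, 3

Write h(s) = s^6 + 4s^4 + 6s^3 + 3s^2.
Linear factors from roots: (s), (s + 6).
Complete factorization: h(s) = (s + 6)·(s)^2·(s^3 + s^2 + 5s + 4).
Factor degrees with multiplicity: 1 + 1 + 1 + 3 = 6.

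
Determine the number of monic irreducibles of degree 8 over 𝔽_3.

By the necklace-counting formula, N_3(8) = (1/8) Σ_{d|8} μ(8/d)·3^d.
Divisors of 8: 1, 2, 4, 8; μ(8/d) for each: 0, 0, -1, 1.
Σ = − 3^4 + 3^8 = 6480.
N = 6480/8 = 810.

810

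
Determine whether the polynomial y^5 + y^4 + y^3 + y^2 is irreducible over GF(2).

Write f(y) = y^5 + y^4 + y^3 + y^2.
Check for roots in GF(2): f(0) = 0 → root; f(1) = 0 → root.
f(0) = 0, so (y) divides f(y); f is reducible.

No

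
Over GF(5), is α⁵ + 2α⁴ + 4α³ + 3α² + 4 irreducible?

Write f(α) = α⁵ + 2α⁴ + 4α³ + 3α² + 4.
Check for roots in GF(5): f(0) = 4; f(1) = 4; f(2) = 2; f(3) = 4; f(4) = 4.
No roots, so no linear factors.
Degree-2 irreducible divisors: test the 10 monic irreducibles of degree 2 over GF(5).
None of them divide f (all give nonzero remainder).
No irreducible factor of degree ≤ 2 exists, so f is irreducible over GF(5).

Yes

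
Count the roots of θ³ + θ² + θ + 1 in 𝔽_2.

1

Write P(θ) = θ³ + θ² + θ + 1.
Evaluate at each of the 2 elements of 𝔽_2:
P(0) = 1; P(1) = 0 → root.
Roots: {1}.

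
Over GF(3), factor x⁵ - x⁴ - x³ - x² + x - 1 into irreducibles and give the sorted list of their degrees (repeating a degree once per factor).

Write g(x) = x⁵ - x⁴ - x³ - x² + x - 1.
Roots in GF(3): g(0) = 2; g(1) = 1; g(2) = 2.
Complete factorization: g(x) = (x⁵ - x⁴ - x³ - x² + x - 1).
Factor degrees with multiplicity: 5 = 5.

5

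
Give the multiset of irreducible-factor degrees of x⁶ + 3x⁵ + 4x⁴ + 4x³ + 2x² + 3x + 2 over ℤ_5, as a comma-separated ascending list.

Write h(x) = x⁶ + 3x⁵ + 4x⁴ + 4x³ + 2x² + 3x + 2.
Roots in ℤ_5: h(0) = 2; h(1) = 4; h(2) = 2; h(3) = 4; h(4) = 4.
Complete factorization: h(x) = (x⁶ + 3x⁵ + 4x⁴ + 4x³ + 2x² + 3x + 2).
Factor degrees with multiplicity: 6 = 6.

6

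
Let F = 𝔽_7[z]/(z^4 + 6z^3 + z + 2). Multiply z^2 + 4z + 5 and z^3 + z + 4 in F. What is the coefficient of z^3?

4

Multiply in 𝔽_7[z]: (z^2 + 4z + 5)·(z^3 + z + 4) = z^5 + 4z^4 + 6z^3 + z^2 + 6.
Reduce using z^4 ≡ z^3 + 6z + 5 (mod z^4 + 6z^3 + z + 2).
Reduced: 4z^3 + 3.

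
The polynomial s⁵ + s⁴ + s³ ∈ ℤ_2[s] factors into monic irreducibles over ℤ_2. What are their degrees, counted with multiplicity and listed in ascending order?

1, 1, 1, 2

Write f(s) = s⁵ + s⁴ + s³.
Roots in ℤ_2: f(0) = 0 → root; f(1) = 1.
Linear factors from roots: (s).
Complete factorization: f(s) = (s)^3·(s² + s + 1).
Factor degrees with multiplicity: 1 + 1 + 1 + 2 = 5.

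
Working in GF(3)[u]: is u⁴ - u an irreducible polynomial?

Write f(u) = u⁴ - u.
Check for roots in GF(3): f(0) = 0 → root; f(1) = 0 → root; f(2) = 2.
f(0) = 0, so (u) divides f(u); f is reducible.

No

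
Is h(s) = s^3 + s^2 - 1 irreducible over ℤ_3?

Check for roots in ℤ_3: h(0) = 2; h(1) = 1; h(2) = 2.
No roots. A degree-3 polynomial over a field with no linear factor is irreducible.

Yes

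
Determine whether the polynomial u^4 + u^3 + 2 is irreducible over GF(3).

Yes

Write g(u) = u^4 + u^3 + 2.
Check for roots in GF(3): g(0) = 2; g(1) = 1; g(2) = 2.
No roots, so no linear factors.
Monic irreducibles of degree 2 over GF(3): u^2 + 1, u^2 + u + 2, u^2 + 2u + 2.
None of them divide g (all give nonzero remainder).
No irreducible factor of degree ≤ 2 exists, so g is irreducible over GF(3).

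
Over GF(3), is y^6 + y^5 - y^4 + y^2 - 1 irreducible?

Write f(y) = y^6 + y^5 - y^4 + y^2 - 1.
Check for roots in GF(3): f(0) = 2; f(1) = 1; f(2) = 2.
No roots, so no linear factors.
Monic irreducibles of degree 2 over GF(3): y^2 + 1, y^2 + y - 1, y^2 - y - 1.
None of them divide f (all give nonzero remainder).
Degree-3 irreducible divisors: test the 8 monic irreducibles of degree 3 over GF(3).
None of them divide f (all give nonzero remainder).
No irreducible factor of degree ≤ 3 exists, so f is irreducible over GF(3).

Yes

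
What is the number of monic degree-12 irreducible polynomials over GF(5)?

x^(5^12) − x is the product of all monic irreducibles of degree dividing 12; Möbius inversion gives N = (1/12) Σ μ(12/d)·5^d.
Divisors of 12: 1, 2, 3, 4, 6, 12; μ(12/d) for each: 0, 1, 0, -1, -1, 1.
Σ = 5^2 − 5^4 − 5^6 + 5^12 = 244124400.
N = 244124400/12 = 20343700.

20343700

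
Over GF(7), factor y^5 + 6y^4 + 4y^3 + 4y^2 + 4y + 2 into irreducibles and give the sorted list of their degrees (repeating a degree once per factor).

Write h(y) = y^5 + 6y^4 + 4y^3 + 4y^2 + 4y + 2.
Linear factors from roots: (y + 6), (y + 3), (y + 2).
Complete factorization: h(y) = (y + 2)·(y + 3)·(y + 6)·(y^2 + 2y + 2).
Factor degrees with multiplicity: 1 + 1 + 1 + 2 = 5.

1, 1, 1, 2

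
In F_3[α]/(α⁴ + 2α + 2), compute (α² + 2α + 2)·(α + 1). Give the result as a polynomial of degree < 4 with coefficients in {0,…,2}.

Multiply in F_3[α]: (α² + 2α + 2)·(α + 1) = α³ + α + 2.
Reduced: α³ + α + 2.

α^3 + α + 2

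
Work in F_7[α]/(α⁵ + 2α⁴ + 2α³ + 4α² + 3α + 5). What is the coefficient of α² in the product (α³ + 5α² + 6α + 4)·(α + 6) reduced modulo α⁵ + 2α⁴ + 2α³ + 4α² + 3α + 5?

1

Multiply in F_7[α]: (α³ + 5α² + 6α + 4)·(α + 6) = α⁴ + 4α³ + α² + 5α + 3.
Reduced: α⁴ + 4α³ + α² + 5α + 3.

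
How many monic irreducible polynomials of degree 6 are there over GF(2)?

Gauss's count: N_{2}(6) = (1/6) Σ_{d|6} μ(6/d)·2^d.
Divisors of 6: 1, 2, 3, 6; μ(6/d) for each: 1, -1, -1, 1.
Σ = 2^1 − 2^2 − 2^3 + 2^6 = 54.
N = 54/6 = 9.

9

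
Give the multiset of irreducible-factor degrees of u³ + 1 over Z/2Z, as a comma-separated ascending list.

Write g(u) = u³ + 1.
Roots in Z/2Z: g(0) = 1; g(1) = 0 → root.
Linear factors from roots: (u + 1).
Complete factorization: g(u) = (u + 1)·(u² + u + 1).
Factor degrees with multiplicity: 1 + 2 = 3.

1, 2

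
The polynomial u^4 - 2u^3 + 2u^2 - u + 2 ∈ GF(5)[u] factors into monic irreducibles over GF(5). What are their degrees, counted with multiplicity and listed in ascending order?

2, 2

Write f(u) = u^4 - 2u^3 + 2u^2 - u + 2.
Roots in GF(5): f(0) = 2; f(1) = 2; f(2) = 3; f(3) = 4; f(4) = 3.
Complete factorization: f(u) = (u^2 - 2)·(u^2 - 2u - 1).
Factor degrees with multiplicity: 2 + 2 = 4.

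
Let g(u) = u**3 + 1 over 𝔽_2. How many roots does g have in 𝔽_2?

1

Evaluate at each of the 2 elements of 𝔽_2:
g(0) = 1; g(1) = 0 → root.
Roots: {1}.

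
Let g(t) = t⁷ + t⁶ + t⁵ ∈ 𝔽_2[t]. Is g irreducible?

Check for roots in 𝔽_2: g(0) = 0 → root; g(1) = 1.
g(0) = 0, so (t) divides g(t); g is reducible.

No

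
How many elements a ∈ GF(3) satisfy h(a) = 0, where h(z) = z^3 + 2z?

Evaluate at each of the 3 elements of GF(3):
h(0) = 0 → root; h(1) = 0 → root; h(2) = 0 → root.
Roots: {0, 1, 2}.

3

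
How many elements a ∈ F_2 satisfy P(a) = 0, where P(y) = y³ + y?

2

Evaluate at each of the 2 elements of F_2:
P(0) = 0 → root; P(1) = 0 → root.
Roots: {0, 1}.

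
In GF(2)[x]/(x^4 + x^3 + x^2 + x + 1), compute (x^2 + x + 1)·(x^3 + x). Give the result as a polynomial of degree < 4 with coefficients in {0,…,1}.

x^3

Multiply in GF(2)[x]: (x^2 + x + 1)·(x^3 + x) = x^5 + x^4 + x^2 + x.
Reduce using x^4 ≡ x^3 + x^2 + x + 1 (mod x^4 + x^3 + x^2 + x + 1).
Reduced: x^3.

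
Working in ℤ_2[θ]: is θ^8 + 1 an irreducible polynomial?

No

Write P(θ) = θ^8 + 1.
Check for roots in ℤ_2: P(0) = 1; P(1) = 0 → root.
P(1) = 0, so (θ − 1) divides P(θ); P is reducible.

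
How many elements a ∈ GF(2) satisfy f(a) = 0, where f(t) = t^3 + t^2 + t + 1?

Evaluate at each of the 2 elements of GF(2):
f(0) = 1; f(1) = 0 → root.
Roots: {1}.

1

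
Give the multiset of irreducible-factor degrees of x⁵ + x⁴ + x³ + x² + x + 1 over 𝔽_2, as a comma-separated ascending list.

1, 2, 2

Write g(x) = x⁵ + x⁴ + x³ + x² + x + 1.
Roots in 𝔽_2: g(0) = 1; g(1) = 0 → root.
Linear factors from roots: (x + 1).
Complete factorization: g(x) = (x + 1)·(x² + x + 1)^2.
Factor degrees with multiplicity: 1 + 2 + 2 = 5.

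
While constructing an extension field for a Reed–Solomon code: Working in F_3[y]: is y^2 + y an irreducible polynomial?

Write m(y) = y^2 + y.
Check for roots in F_3: m(0) = 0 → root; m(1) = 2; m(2) = 0 → root.
m(0) = 0, so (y) divides m(y); m is reducible.

No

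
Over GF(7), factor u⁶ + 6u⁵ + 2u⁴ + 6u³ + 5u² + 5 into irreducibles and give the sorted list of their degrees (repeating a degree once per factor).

Write g(u) = u⁶ + 6u⁵ + 2u⁴ + 6u³ + 5u² + 5.
Linear factors from roots: (u + 3), (u + 2).
Complete factorization: g(u) = (u + 2)·(u + 3)·(u² + 3u + 6)·(u² + 5u + 5).
Factor degrees with multiplicity: 1 + 1 + 2 + 2 = 6.

1, 1, 2, 2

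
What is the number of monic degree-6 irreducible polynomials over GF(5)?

2580

x^(5^6) − x is the product of all monic irreducibles of degree dividing 6; Möbius inversion gives N = (1/6) Σ μ(6/d)·5^d.
Divisors of 6: 1, 2, 3, 6; μ(6/d) for each: 1, -1, -1, 1.
Σ = 5^1 − 5^2 − 5^3 + 5^6 = 15480.
N = 15480/6 = 2580.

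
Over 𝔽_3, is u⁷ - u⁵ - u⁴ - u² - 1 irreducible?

Write g(u) = u⁷ - u⁵ - u⁴ - u² - 1.
Check for roots in 𝔽_3: g(0) = 2; g(1) = 0 → root; g(2) = 0 → root.
g(1) = 0, so (u − 1) divides g(u); g is reducible.

No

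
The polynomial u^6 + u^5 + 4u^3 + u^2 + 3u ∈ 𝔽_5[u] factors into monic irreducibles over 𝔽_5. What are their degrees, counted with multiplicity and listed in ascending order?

Write h(u) = u^6 + u^5 + 4u^3 + u^2 + 3u.
Roots in 𝔽_5: h(0) = 0 → root; h(1) = 0 → root; h(2) = 3; h(3) = 3; h(4) = 4.
Linear factors from roots: (u), (u + 4).
Complete factorization: h(u) = (u)·(u + 4)·(u^2 + 3)·(u^2 + 2u + 4).
Factor degrees with multiplicity: 1 + 1 + 2 + 2 = 6.

1, 1, 2, 2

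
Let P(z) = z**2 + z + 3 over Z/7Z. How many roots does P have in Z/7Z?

Evaluate at each of the 7 elements of Z/7Z:
P(0) = 3; P(1) = 5; P(2) = 2; P(3) = 1; P(4) = 2; P(5) = 5; P(6) = 3.
No element is a root.

0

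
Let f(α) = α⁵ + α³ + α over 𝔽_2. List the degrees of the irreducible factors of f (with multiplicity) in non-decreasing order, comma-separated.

Roots in 𝔽_2: f(0) = 0 → root; f(1) = 1.
Linear factors from roots: (α).
Complete factorization: f(α) = (α)·(α² + α + 1)^2.
Factor degrees with multiplicity: 1 + 2 + 2 = 5.

1, 2, 2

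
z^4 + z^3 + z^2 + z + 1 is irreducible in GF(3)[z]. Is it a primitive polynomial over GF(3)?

Write f(z) = z^4 + z^3 + z^2 + z + 1.
|GF(3^4)^×| = 3^4 − 1 = 80. Prime factorization: 80 = 2^4·5.
f is primitive ⇔ z has order 80 in GF(3)[z]/(f), i.e. z^(80/q) ≠ 1 for each prime q | 80.
z^(40) mod f = 1
z^(16) mod f = z.
Since z^(40) = 1, the order of z divides 40 < 80; not primitive.

No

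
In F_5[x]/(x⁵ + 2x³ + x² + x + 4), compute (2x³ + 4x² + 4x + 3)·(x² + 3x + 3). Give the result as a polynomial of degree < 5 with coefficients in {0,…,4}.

Multiply in F_5[x]: (2x³ + 4x² + 4x + 3)·(x² + 3x + 3) = 2x⁵ + 2x³ + 2x² + x + 4.
Reduce using x⁵ ≡ 3x³ + 4x² + 4x + 1 (mod x⁵ + 2x³ + x² + x + 4).
Reduced: 3x³ + 4x + 1.

3x^3 + 4x + 1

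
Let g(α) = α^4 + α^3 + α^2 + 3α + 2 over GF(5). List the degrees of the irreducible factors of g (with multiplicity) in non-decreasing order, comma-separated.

1, 1, 2

Roots in GF(5): g(0) = 2; g(1) = 3; g(2) = 1; g(3) = 3; g(4) = 0 → root.
Linear factors from roots: (α + 1).
Complete factorization: g(α) = (α + 1)^2·(α^2 + 4α + 2).
Factor degrees with multiplicity: 1 + 1 + 2 = 4.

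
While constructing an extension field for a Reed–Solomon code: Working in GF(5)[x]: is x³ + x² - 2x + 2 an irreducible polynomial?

Write g(x) = x³ + x² - 2x + 2.
Check for roots in GF(5): g(0) = 2; g(1) = 2; g(2) = 0 → root; g(3) = 2; g(4) = 4.
g(2) = 0, so (x − 2) divides g(x); g is reducible.

No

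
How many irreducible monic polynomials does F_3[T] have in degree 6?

By the necklace-counting formula, N_3(6) = (1/6) Σ_{d|6} μ(6/d)·3^d.
Divisors of 6: 1, 2, 3, 6; μ(6/d) for each: 1, -1, -1, 1.
Σ = 3^1 − 3^2 − 3^3 + 3^6 = 696.
N = 696/6 = 116.

116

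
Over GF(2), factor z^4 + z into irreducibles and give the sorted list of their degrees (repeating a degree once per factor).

Write h(z) = z^4 + z.
Roots in GF(2): h(0) = 0 → root; h(1) = 0 → root.
Linear factors from roots: (z), (z + 1).
Complete factorization: h(z) = (z)·(z + 1)·(z^2 + z + 1).
Factor degrees with multiplicity: 1 + 1 + 2 = 4.

1, 1, 2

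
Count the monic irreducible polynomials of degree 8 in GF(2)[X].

Gauss's count: N_{2}(8) = (1/8) Σ_{d|8} μ(8/d)·2^d.
Divisors of 8: 1, 2, 4, 8; μ(8/d) for each: 0, 0, -1, 1.
Σ = − 2^4 + 2^8 = 240.
N = 240/8 = 30.

30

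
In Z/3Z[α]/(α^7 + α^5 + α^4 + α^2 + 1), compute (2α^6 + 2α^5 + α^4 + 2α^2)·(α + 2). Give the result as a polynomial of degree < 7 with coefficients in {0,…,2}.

2α^3 + 2α^2 + 1

Multiply in Z/3Z[α]: (2α^6 + 2α^5 + α^4 + 2α^2)·(α + 2) = 2α^7 + 2α^5 + 2α^4 + 2α^3 + α^2.
Reduce using α^7 ≡ 2α^5 + 2α^4 + 2α^2 + 2 (mod α^7 + α^5 + α^4 + α^2 + 1).
Reduced: 2α^3 + 2α^2 + 1.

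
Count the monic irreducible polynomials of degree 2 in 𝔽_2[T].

Gauss's count: N_{2}(2) = (1/2) Σ_{d|2} μ(2/d)·2^d.
Divisors of 2: 1, 2; μ(2/d) for each: -1, 1.
Σ = − 2^1 + 2^2 = 2.
N = 2/2 = 1.

1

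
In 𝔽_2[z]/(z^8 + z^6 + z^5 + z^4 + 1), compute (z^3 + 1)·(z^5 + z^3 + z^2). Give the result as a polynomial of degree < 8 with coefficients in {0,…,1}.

z^5 + z^4 + z^3 + z^2 + 1

Multiply in 𝔽_2[z]: (z^3 + 1)·(z^5 + z^3 + z^2) = z^8 + z^6 + z^3 + z^2.
Reduce using z^8 ≡ z^6 + z^5 + z^4 + 1 (mod z^8 + z^6 + z^5 + z^4 + 1).
Reduced: z^5 + z^4 + z^3 + z^2 + 1.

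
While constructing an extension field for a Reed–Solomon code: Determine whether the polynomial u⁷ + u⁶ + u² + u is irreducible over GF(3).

Write m(u) = u⁷ + u⁶ + u² + u.
Check for roots in GF(3): m(0) = 0 → root; m(1) = 1; m(2) = 0 → root.
m(0) = 0, so (u) divides m(u); m is reducible.

No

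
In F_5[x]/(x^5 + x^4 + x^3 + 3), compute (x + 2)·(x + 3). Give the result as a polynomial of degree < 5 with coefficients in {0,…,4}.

x^2 + 1

Multiply in F_5[x]: (x + 2)·(x + 3) = x^2 + 1.
Reduced: x^2 + 1.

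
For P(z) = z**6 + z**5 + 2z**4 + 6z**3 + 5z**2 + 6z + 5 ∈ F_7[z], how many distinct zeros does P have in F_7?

2

Evaluate at each of the 7 elements of F_7:
P(0) = 5; P(1) = 5; P(2) = 3; P(3) = 6; P(4) = 0 → root; P(5) = 1; P(6) = 0 → root.
Roots: {4, 6}.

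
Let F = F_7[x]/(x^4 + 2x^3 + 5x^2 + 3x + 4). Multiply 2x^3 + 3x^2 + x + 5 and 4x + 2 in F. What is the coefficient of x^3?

Multiply in F_7[x]: (2x^3 + 3x^2 + x + 5)·(4x + 2) = x^4 + 2x^3 + 3x^2 + x + 3.
Reduce using x^4 ≡ 5x^3 + 2x^2 + 4x + 3 (mod x^4 + 2x^3 + 5x^2 + 3x + 4).
Reduced: 5x^2 + 5x + 6.

0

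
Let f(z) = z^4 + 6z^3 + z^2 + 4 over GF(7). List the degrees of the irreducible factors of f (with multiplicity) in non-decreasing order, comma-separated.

Linear factors from roots: (z + 1).
Complete factorization: f(z) = (z + 1)·(z^3 + 5z^2 + 3z + 4).
Factor degrees with multiplicity: 1 + 3 = 4.

1, 3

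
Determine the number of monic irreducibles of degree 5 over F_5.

x^(5^5) − x is the product of all monic irreducibles of degree dividing 5; Möbius inversion gives N = (1/5) Σ μ(5/d)·5^d.
Divisors of 5: 1, 5; μ(5/d) for each: -1, 1.
Σ = − 5^1 + 5^5 = 3120.
N = 3120/5 = 624.

624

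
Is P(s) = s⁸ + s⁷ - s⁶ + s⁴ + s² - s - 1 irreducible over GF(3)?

Check for roots in GF(3): P(0) = 2; P(1) = 1; P(2) = 1.
No roots, so no linear factors.
Monic irreducibles of degree 2 over GF(3): s² + 1, s² + s - 1, s² - s - 1.
None of them divide P (all give nonzero remainder).
Degree-3 irreducible divisors: test the 8 monic irreducibles of degree 3 over GF(3).
None of them divide P (all give nonzero remainder).
Degree-4 irreducible divisors: test the 18 monic irreducibles of degree 4 over GF(3).
None of them divide P (all give nonzero remainder).
No irreducible factor of degree ≤ 4 exists, so P is irreducible over GF(3).

Yes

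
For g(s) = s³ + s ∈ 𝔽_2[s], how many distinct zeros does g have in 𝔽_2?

2

Evaluate at each of the 2 elements of 𝔽_2:
g(0) = 0 → root; g(1) = 0 → root.
Roots: {0, 1}.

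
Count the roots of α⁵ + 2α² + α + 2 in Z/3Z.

1

Write h(α) = α⁵ + 2α² + α + 2.
Evaluate at each of the 3 elements of Z/3Z:
h(0) = 2; h(1) = 0 → root; h(2) = 2.
Roots: {1}.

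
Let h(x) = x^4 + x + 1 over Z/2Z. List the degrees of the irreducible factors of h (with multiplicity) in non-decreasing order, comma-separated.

Roots in Z/2Z: h(0) = 1; h(1) = 1.
Complete factorization: h(x) = (x^4 + x + 1).
Factor degrees with multiplicity: 4 = 4.

4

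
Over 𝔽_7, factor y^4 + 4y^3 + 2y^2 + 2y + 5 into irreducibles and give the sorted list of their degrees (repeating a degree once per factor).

Write h(y) = y^4 + 4y^3 + 2y^2 + 2y + 5.
Linear factors from roots: (y + 6), (y + 2).
Complete factorization: h(y) = (y + 2)·(y + 6)·(y^2 + 3y + 1).
Factor degrees with multiplicity: 1 + 1 + 2 = 4.

1, 1, 2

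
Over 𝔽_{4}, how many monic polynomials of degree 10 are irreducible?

104754

By the necklace-counting formula, N_4(10) = (1/10) Σ_{d|10} μ(10/d)·4^d.
Divisors of 10: 1, 2, 5, 10; μ(10/d) for each: 1, -1, -1, 1.
Σ = 4^1 − 4^2 − 4^5 + 4^10 = 1047540.
N = 1047540/10 = 104754.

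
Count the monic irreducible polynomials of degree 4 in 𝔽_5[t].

150

The number of monic irreducibles of degree 4 over GF(5) is (1/4)·Σ_{d∣4} μ(4/d) 5^d.
Divisors of 4: 1, 2, 4; μ(4/d) for each: 0, -1, 1.
Σ = − 5^2 + 5^4 = 600.
N = 600/4 = 150.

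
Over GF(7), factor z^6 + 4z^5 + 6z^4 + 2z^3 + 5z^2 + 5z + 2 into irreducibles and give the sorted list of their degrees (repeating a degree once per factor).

1, 1, 1, 1, 2

Write h(z) = z^6 + 4z^5 + 6z^4 + 2z^3 + 5z^2 + 5z + 2.
Linear factors from roots: (z + 5), (z + 4), (z + 2).
Complete factorization: h(z) = (z + 2)·(z + 5)·(z + 4)^2·(z^2 + 3z + 5).
Factor degrees with multiplicity: 1 + 1 + 1 + 1 + 2 = 6.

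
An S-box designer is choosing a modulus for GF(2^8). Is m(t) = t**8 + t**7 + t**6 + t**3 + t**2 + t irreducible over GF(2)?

Check for roots in GF(2): m(0) = 0 → root; m(1) = 0 → root.
m(0) = 0, so (t) divides m(t); m is reducible.

No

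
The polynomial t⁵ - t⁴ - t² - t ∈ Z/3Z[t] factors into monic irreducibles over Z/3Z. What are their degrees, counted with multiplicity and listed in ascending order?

Write g(t) = t⁵ - t⁴ - t² - t.
Roots in Z/3Z: g(0) = 0 → root; g(1) = 1; g(2) = 1.
Linear factors from roots: (t).
Complete factorization: g(t) = (t)·(t² + 1)·(t² - t - 1).
Factor degrees with multiplicity: 1 + 2 + 2 = 5.

1, 2, 2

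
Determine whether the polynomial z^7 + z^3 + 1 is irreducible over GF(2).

Write m(z) = z^7 + z^3 + 1.
Check for roots in GF(2): m(0) = 1; m(1) = 1.
No roots, so no linear factors.
Monic irreducibles of degree 2 over GF(2): z^2 + z + 1.
None of them divide m (all give nonzero remainder).
Monic irreducibles of degree 3 over GF(2): z^3 + z + 1, z^3 + z^2 + 1.
None of them divide m (all give nonzero remainder).
No irreducible factor of degree ≤ 3 exists, so m is irreducible over GF(2).

Yes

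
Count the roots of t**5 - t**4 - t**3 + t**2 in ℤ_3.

Write P(t) = t**5 - t**4 - t**3 + t**2.
Evaluate at each of the 3 elements of ℤ_3:
P(0) = 0 → root; P(1) = 0 → root; P(2) = 0 → root.
Roots: {0, 1, 2}.

3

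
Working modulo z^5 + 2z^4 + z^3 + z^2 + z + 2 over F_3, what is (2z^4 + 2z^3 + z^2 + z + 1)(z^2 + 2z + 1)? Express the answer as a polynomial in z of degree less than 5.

z^4 + z^3

Multiply in F_3[z]: (2z^4 + 2z^3 + z^2 + z + 1)·(z^2 + 2z + 1) = 2z^6 + z^4 + 2z^3 + z^2 + 1.
Reduce using z^5 ≡ z^4 + 2z^3 + 2z^2 + 2z + 1 (mod z^5 + 2z^4 + z^3 + z^2 + z + 2).
Reduced: z^4 + z^3.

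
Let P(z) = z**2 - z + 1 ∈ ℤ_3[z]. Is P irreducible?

No

Check for roots in ℤ_3: P(0) = 1; P(1) = 1; P(2) = 0 → root.
P(2) = 0, so (z − 2) divides P(z); P is reducible.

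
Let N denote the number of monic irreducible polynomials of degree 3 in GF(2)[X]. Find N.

x^(2^3) − x is the product of all monic irreducibles of degree dividing 3; Möbius inversion gives N = (1/3) Σ μ(3/d)·2^d.
Divisors of 3: 1, 3; μ(3/d) for each: -1, 1.
Σ = − 2^1 + 2^3 = 6.
N = 6/3 = 2.

2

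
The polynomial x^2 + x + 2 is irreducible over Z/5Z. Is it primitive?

Yes

Write f(x) = x^2 + x + 2.
|GF(5^2)^×| = 5^2 − 1 = 24. Prime factorization: 24 = 2^3·3.
f is primitive ⇔ x has order 24 in GF(5)[x]/(f), i.e. x^(24/q) ≠ 1 for each prime q | 24.
x^(12) mod f = 4.
x^(8) mod f = 3x + 1.
None equal 1, so x has full order 24; f is primitive.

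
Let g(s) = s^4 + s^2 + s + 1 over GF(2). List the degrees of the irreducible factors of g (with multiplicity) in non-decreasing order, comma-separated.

1, 3

Roots in GF(2): g(0) = 1; g(1) = 0 → root.
Linear factors from roots: (s + 1).
Complete factorization: g(s) = (s + 1)·(s^3 + s^2 + 1).
Factor degrees with multiplicity: 1 + 3 = 4.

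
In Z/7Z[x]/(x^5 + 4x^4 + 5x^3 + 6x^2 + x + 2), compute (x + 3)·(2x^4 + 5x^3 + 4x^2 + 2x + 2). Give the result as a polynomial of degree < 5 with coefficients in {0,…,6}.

Multiply in Z/7Z[x]: (x + 3)·(2x^4 + 5x^3 + 4x^2 + 2x + 2) = 2x^5 + 4x^4 + 5x^3 + x + 6.
Reduce using x^5 ≡ 3x^4 + 2x^3 + x^2 + 6x + 5 (mod x^5 + 4x^4 + 5x^3 + 6x^2 + x + 2).
Reduced: 3x^4 + 2x^3 + 2x^2 + 6x + 2.

3x^4 + 2x^3 + 2x^2 + 6x + 2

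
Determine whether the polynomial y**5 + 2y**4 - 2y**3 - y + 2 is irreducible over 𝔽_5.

Write f(y) = y**5 + 2y**4 - 2y**3 - y + 2.
Check for roots in 𝔽_5: f(0) = 2; f(1) = 2; f(2) = 3; f(3) = 0 → root; f(4) = 1.
f(3) = 0, so (y − 3) divides f(y); f is reducible.

No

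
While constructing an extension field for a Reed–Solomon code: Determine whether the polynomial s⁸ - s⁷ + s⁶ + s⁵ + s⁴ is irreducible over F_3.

Write h(s) = s⁸ - s⁷ + s⁶ + s⁵ + s⁴.
Check for roots in F_3: h(0) = 0 → root; h(1) = 0 → root; h(2) = 0 → root.
h(0) = 0, so (s) divides h(s); h is reducible.

No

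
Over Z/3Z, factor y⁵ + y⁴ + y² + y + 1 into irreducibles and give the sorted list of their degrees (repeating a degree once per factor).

Write g(y) = y⁵ + y⁴ + y² + y + 1.
Roots in Z/3Z: g(0) = 1; g(1) = 2; g(2) = 1.
Complete factorization: g(y) = (y⁵ + y⁴ + y² + y + 1).
Factor degrees with multiplicity: 5 = 5.

5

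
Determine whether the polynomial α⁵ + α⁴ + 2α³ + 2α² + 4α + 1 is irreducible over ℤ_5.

Yes

Write P(α) = α⁵ + α⁴ + 2α³ + 2α² + 4α + 1.
Check for roots in ℤ_5: P(0) = 1; P(1) = 1; P(2) = 1; P(3) = 4; P(4) = 2.
No roots, so no linear factors.
Degree-2 irreducible divisors: test the 10 monic irreducibles of degree 2 over GF(5).
None of them divide P (all give nonzero remainder).
No irreducible factor of degree ≤ 2 exists, so P is irreducible over GF(5).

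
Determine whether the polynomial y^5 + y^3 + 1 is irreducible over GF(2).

Write P(y) = y^5 + y^3 + 1.
Check for roots in GF(2): P(0) = 1; P(1) = 1.
No roots, so no linear factors.
Monic irreducibles of degree 2 over GF(2): y^2 + y + 1.
None of them divide P (all give nonzero remainder).
No irreducible factor of degree ≤ 2 exists, so P is irreducible over GF(2).

Yes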